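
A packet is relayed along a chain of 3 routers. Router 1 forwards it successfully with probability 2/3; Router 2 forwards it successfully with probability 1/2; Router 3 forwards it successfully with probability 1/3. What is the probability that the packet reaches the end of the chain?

Each stage is reached only if all earlier stages succeed, so
P = 2/3 × 1/2 × 1/3 = 2/18 = 1/9.

1/9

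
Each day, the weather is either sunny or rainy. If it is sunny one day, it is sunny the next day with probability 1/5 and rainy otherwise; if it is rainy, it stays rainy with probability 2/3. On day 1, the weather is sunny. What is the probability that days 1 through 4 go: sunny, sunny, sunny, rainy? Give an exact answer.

4/125

Day 1 is given. For each transition, use the conditional probability from the current state:
P(sunny | sunny) = 1/5; P(sunny | sunny) = 1/5; P(rainy | sunny) = 4/5.
P = 1/5 × 1/5 × 4/5 = 4/125.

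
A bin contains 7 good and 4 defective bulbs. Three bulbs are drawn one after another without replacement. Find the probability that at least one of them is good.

161/165

P(no good) = 4/11 × 3/10 × 2/9 = 24/990 = 4/165.
P(at least one) = 1 − 4/165 = 161/165.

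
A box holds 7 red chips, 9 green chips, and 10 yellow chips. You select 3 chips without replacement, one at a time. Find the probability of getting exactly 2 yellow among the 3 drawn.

18/65

One ordering (yellow drawn first) has probability 10/26 × 9/25 × 16/24 = 1440/15600 = 6/65.
There are C(3,2) = 3 such orderings, each equally likely, so P = 3 × 6/65 = 18/65.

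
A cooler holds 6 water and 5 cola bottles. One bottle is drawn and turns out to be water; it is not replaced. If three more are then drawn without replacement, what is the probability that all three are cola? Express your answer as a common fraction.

1/12

After the first draw, 5 of the remaining 10 bottles are cola.
P = 5/10 × 4/9 × 3/8 = 60/720 = 1/12.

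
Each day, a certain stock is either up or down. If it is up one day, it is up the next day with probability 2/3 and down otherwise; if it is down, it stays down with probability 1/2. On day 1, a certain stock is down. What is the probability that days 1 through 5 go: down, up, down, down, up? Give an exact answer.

Day 1 is given. For each transition, use the conditional probability from the current state:
P(up | down) = 1/2; P(down | up) = 1/3; P(down | down) = 1/2; P(up | down) = 1/2.
P = 1/2 × 1/3 × 1/2 × 1/2 = 1/24.

1/24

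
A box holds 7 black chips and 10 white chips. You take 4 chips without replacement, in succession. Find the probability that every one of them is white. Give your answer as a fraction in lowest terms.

3/34

P(all white) = 10/17 × 9/16 × 8/15 × 7/14 = 5040/57120 = 3/34.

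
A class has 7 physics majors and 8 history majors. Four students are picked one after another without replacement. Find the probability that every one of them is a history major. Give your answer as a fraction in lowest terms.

P(every draw is a history major) = 8/15 × 7/14 × 6/13 × 5/12 = 1680/32760 = 2/39.

2/39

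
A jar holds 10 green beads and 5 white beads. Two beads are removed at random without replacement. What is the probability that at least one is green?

19/21

P(no green) = 5/15 × 4/14 = 20/210 = 2/21.
P(at least one) = 1 − 2/21 = 19/21.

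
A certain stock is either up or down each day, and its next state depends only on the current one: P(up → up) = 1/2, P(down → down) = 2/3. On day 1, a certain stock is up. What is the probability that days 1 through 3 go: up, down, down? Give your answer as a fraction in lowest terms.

Day 1 is given. For each transition, use the conditional probability from the current state:
P(down | up) = 1/2; P(down | down) = 2/3.
P = 1/2 × 2/3 = 2/6 = 1/3.

1/3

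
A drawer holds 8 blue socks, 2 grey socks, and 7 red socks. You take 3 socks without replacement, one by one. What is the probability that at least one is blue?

149/170

P(no blue) = 9/17 × 8/16 × 7/15 = 504/4080 = 21/170.
P(at least one) = 1 − 21/170 = 149/170.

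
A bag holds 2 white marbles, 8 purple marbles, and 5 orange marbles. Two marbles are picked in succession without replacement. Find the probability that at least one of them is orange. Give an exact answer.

P(no orange) = 10/15 × 9/14 = 90/210 = 3/7.
P(at least one) = 1 − 3/7 = 4/7.

4/7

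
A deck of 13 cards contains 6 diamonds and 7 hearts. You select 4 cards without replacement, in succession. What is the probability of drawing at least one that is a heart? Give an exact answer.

140/143

P(no hearts) = 6/13 × 5/12 × 4/11 × 3/10 = 360/17160 = 3/143.
P(at least one) = 1 − 3/143 = 140/143.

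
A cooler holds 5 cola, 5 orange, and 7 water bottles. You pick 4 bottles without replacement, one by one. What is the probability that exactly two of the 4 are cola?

33/119

One ordering (cola drawn first) has probability 5/17 × 4/16 × 12/15 × 11/14 = 2640/57120 = 11/238.
There are C(4,2) = 6 such orderings, each equally likely, so P = 6 × 11/238 = 33/119.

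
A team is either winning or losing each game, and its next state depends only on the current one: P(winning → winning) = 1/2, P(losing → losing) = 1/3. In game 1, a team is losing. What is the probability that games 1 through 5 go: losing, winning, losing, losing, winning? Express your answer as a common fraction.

2/27

Game 1 is given. For each transition, use the conditional probability from the current state:
P(winning | losing) = 2/3; P(losing | winning) = 1/2; P(losing | losing) = 1/3; P(winning | losing) = 2/3.
P = 2/3 × 1/2 × 1/3 × 2/3 = 4/54 = 2/27.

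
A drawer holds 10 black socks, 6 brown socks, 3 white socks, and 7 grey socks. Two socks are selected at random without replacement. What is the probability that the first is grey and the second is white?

Chain rule:
P = 7/26 × 3/25 = 21/650.

21/650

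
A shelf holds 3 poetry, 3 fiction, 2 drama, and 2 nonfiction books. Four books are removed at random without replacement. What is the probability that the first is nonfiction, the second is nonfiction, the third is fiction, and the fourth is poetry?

Multiply the probability of each draw given the previous ones:
P = 2/10 × 1/9 × 3/8 × 3/7 = 18/5040 = 1/280.

1/280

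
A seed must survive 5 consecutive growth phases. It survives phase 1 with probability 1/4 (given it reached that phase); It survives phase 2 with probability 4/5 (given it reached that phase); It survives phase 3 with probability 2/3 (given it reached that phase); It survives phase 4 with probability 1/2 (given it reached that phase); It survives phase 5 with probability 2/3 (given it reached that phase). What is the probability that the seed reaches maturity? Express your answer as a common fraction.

Multiplying along the chain,
P = 1/4 × 4/5 × 2/3 × 1/2 × 2/3 = 16/360 = 2/45.

2/45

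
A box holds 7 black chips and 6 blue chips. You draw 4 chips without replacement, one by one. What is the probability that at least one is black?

P(no black) = 6/13 × 5/12 × 4/11 × 3/10 = 360/17160 = 3/143.
P(at least one) = 1 − 3/143 = 140/143.

140/143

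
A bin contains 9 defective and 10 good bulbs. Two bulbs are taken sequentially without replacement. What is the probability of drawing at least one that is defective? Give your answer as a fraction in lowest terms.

14/19

P(no defective) = 10/19 × 9/18 = 90/342 = 5/19.
P(at least one) = 1 − 5/19 = 14/19.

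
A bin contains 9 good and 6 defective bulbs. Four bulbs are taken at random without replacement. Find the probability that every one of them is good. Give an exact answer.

6/65

P(every draw is good) = 9/15 × 8/14 × 7/13 × 6/12 = 3024/32760 = 6/65.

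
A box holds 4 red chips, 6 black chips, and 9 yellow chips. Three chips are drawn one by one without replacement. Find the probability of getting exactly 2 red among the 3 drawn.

30/323

One ordering (red drawn first) has probability 4/19 × 3/18 × 15/17 = 180/5814 = 10/323.
There are C(3,2) = 3 such orderings, each equally likely, so P = 3 × 10/323 = 30/323.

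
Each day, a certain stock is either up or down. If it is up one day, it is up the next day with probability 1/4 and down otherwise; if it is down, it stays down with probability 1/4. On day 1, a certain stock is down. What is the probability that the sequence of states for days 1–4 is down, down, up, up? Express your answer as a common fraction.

Day 1 is given. For each transition, use the conditional probability from the current state:
P(down | down) = 1/4; P(up | down) = 3/4; P(up | up) = 1/4.
P = 1/4 × 3/4 × 1/4 = 3/64.

3/64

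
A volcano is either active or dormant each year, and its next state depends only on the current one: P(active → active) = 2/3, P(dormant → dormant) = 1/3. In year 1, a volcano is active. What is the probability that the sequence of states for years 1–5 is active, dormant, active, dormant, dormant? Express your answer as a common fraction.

2/81

Year 1 is given. For each transition, use the conditional probability from the current state:
P(dormant | active) = 1/3; P(active | dormant) = 2/3; P(dormant | active) = 1/3; P(dormant | dormant) = 1/3.
P = 1/3 × 2/3 × 1/3 × 1/3 = 2/81.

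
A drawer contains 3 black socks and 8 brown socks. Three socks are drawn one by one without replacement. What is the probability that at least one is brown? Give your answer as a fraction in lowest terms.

164/165

P(no brown) = 3/11 × 2/10 × 1/9 = 6/990 = 1/165.
P(at least one) = 1 − 1/165 = 164/165.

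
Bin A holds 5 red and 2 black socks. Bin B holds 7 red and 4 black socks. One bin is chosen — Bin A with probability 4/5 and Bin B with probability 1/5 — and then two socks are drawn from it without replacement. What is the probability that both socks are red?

2641/5775

From Bin A: P(both red) = (5/7)(4/6) = 10/21.
From Bin B: P(both red) = (7/11)(6/10) = 21/55.
Total probability = (4/5)(10/21) + (1/5)(21/55) = 2641/5775.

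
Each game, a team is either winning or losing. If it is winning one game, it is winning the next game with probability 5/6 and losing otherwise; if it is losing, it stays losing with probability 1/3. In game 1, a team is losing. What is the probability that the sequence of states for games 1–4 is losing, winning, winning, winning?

Game 1 is given. For each transition, use the conditional probability from the current state:
P(winning | losing) = 2/3; P(winning | winning) = 5/6; P(winning | winning) = 5/6.
P = 2/3 × 5/6 × 5/6 = 50/108 = 25/54.

25/54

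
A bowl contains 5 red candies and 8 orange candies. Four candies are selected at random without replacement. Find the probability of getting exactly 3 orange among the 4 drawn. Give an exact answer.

One ordering (orange drawn first) has probability 8/13 × 7/12 × 6/11 × 5/10 = 1680/17160 = 14/143.
There are C(4,3) = 4 such orderings, each equally likely, so P = 4 × 14/143 = 56/143.

56/143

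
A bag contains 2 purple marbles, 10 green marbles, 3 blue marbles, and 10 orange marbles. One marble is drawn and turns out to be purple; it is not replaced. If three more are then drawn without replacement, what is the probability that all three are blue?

1/2024

With the first marble removed, 3 blue remain out of 24.
P = 3/24 × 2/23 × 1/22 = 6/12144 = 1/2024.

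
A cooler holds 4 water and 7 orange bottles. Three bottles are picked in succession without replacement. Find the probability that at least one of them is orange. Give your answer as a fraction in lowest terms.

P(no orange) = 4/11 × 3/10 × 2/9 = 24/990 = 4/165.
P(at least one) = 1 − 4/165 = 161/165.

161/165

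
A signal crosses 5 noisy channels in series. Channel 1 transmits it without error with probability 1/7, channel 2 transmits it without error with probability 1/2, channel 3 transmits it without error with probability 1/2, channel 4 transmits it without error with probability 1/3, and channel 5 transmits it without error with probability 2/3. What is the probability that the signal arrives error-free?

1/126

Each stage is reached only if all earlier stages succeed, so
P = 1/7 × 1/2 × 1/2 × 1/3 × 2/3 = 2/252 = 1/126.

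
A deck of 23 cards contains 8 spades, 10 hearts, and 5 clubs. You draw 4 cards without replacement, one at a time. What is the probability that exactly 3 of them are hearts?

One ordering (hearts drawn first) has probability 10/23 × 9/22 × 8/21 × 13/20 = 9360/212520 = 78/1771.
There are C(4,3) = 4 such orderings, each equally likely, so P = 4 × 78/1771 = 312/1771.

312/1771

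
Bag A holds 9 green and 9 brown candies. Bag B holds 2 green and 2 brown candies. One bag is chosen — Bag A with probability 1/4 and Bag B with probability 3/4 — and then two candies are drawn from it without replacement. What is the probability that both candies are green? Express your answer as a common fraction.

25/136

From Bag A: P(both green) = (9/18)(8/17) = 4/17.
From Bag B: P(both green) = (2/4)(1/3) = 1/6.
Total probability = (1/4)(4/17) + (3/4)(1/6) = 25/136.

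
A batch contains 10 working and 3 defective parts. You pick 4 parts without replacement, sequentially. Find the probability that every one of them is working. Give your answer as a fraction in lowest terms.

42/143

P(every draw is working) = 10/13 × 9/12 × 8/11 × 7/10 = 5040/17160 = 42/143.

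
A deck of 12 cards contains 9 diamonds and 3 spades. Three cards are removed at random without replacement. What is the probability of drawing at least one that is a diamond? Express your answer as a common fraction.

219/220

P(no diamonds) = 3/12 × 2/11 × 1/10 = 6/1320 = 1/220.
P(at least one) = 1 − 1/220 = 219/220.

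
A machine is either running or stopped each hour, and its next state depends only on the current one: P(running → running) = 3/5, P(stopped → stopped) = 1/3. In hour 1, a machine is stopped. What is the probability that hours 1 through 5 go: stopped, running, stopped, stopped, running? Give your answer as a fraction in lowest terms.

8/135

Hour 1 is given. For each transition, use the conditional probability from the current state:
P(running | stopped) = 2/3; P(stopped | running) = 2/5; P(stopped | stopped) = 1/3; P(running | stopped) = 2/3.
P = 2/3 × 2/5 × 1/3 × 2/3 = 8/135.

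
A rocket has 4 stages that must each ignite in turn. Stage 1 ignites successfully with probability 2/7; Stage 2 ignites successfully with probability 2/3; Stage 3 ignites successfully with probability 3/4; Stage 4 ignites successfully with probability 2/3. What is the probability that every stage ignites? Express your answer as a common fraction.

Each stage is reached only if all earlier stages succeed, so
P = 2/7 × 2/3 × 3/4 × 2/3 = 24/252 = 2/21.

2/21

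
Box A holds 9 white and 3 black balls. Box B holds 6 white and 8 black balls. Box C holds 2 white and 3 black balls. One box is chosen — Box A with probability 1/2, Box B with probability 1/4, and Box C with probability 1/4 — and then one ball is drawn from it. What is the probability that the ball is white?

From Box A: P(white) = 9/12.
From Box B: P(white) = 6/14.
From Box C: P(white) = 2/5.
Total probability = (1/2)(9/12) + (1/4)(6/14) + (1/4)(2/5) = 163/280.

163/280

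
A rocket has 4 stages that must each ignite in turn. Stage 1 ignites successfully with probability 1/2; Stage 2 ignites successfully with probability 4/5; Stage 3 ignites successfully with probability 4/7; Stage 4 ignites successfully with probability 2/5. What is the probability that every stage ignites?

16/175

Each stage is reached only if all earlier stages succeed, so
P = 1/2 × 4/5 × 4/7 × 2/5 = 32/350 = 16/175.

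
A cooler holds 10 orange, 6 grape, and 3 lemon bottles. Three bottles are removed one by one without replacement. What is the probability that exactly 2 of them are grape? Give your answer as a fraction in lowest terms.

65/323

One ordering (grape drawn first) has probability 6/19 × 5/18 × 13/17 = 390/5814 = 65/969.
There are C(3,2) = 3 such orderings, each equally likely, so P = 3 × 65/969 = 65/323.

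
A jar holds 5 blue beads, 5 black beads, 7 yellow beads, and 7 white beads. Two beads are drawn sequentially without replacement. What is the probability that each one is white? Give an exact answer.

7/92

P(every draw is white) = 7/24 × 6/23 = 42/552 = 7/92.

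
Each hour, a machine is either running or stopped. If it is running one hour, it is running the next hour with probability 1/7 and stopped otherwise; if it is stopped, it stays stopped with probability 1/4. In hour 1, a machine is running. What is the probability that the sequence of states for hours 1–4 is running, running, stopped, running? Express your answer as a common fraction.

9/98

Hour 1 is given. For each transition, use the conditional probability from the current state:
P(running | running) = 1/7; P(stopped | running) = 6/7; P(running | stopped) = 3/4.
P = 1/7 × 6/7 × 3/4 = 18/196 = 9/98.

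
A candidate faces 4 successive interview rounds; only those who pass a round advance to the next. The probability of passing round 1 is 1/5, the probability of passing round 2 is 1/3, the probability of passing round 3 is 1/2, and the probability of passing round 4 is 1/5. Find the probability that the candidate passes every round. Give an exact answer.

Each stage is reached only if all earlier stages succeed, so
P = 1/5 × 1/3 × 1/2 × 1/5 = 1/150.

1/150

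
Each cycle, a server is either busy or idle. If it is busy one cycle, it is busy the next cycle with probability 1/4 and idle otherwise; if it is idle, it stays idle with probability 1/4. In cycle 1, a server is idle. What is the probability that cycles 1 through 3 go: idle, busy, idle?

9/16

Cycle 1 is given. For each transition, use the conditional probability from the current state:
P(busy | idle) = 3/4; P(idle | busy) = 3/4.
P = 3/4 × 3/4 = 9/16.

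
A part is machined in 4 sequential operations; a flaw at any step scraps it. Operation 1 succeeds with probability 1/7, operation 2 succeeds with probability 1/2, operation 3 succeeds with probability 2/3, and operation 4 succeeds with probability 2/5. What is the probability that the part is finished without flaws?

2/105

Each stage is reached only if all earlier stages succeed, so
P = 1/7 × 1/2 × 2/3 × 2/5 = 4/210 = 2/105.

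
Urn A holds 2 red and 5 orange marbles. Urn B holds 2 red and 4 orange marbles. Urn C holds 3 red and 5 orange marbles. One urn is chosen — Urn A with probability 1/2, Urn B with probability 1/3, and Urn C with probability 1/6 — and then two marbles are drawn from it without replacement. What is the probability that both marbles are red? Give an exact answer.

23/360

From Urn A: P(both red) = (2/7)(1/6) = 1/21.
From Urn B: P(both red) = (2/6)(1/5) = 1/15.
From Urn C: P(both red) = (3/8)(2/7) = 3/28.
Total probability = (1/2)(1/21) + (1/3)(1/15) + (1/6)(3/28) = 23/360.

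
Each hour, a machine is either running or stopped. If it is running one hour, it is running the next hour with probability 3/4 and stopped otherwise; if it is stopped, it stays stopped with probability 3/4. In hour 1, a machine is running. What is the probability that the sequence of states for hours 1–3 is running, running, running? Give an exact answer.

Hour 1 is given. For each transition, use the conditional probability from the current state:
P(running | running) = 3/4; P(running | running) = 3/4.
P = 3/4 × 3/4 = 9/16.

9/16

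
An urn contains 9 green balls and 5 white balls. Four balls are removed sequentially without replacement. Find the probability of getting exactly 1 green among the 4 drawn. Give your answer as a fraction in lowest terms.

90/1001

One ordering (green drawn first) has probability 9/14 × 5/13 × 4/12 × 3/11 = 540/24024 = 45/2002.
There are C(4,1) = 4 such orderings, each equally likely, so P = 4 × 45/2002 = 90/1001.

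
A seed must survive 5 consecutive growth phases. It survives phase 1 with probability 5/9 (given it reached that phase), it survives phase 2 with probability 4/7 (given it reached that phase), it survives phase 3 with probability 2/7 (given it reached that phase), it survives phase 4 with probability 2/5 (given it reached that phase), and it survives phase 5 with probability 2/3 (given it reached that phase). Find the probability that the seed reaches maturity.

32/1323

Each stage is reached only if all earlier stages succeed, so
P = 5/9 × 4/7 × 2/7 × 2/5 × 2/3 = 160/6615 = 32/1323.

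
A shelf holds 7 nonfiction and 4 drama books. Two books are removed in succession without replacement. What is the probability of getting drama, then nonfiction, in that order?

Each draw changes the counts, so multiply the conditional probabilities along the sequence:
P = 4/11 × 7/10 = 28/110 = 14/55.

14/55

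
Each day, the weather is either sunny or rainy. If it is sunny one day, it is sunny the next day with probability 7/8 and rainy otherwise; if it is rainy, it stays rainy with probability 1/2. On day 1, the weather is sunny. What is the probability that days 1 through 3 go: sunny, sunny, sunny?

Day 1 is given. For each transition, use the conditional probability from the current state:
P(sunny | sunny) = 7/8; P(sunny | sunny) = 7/8.
P = 7/8 × 7/8 = 49/64.

49/64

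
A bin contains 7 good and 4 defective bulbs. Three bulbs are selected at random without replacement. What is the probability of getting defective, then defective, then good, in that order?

Each draw changes the counts, so multiply the conditional probabilities along the sequence:
P = 4/11 × 3/10 × 7/9 = 84/990 = 14/165.

14/165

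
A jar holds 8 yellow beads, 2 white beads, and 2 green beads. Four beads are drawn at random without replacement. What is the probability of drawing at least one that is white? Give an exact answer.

P(no white) = 10/12 × 9/11 × 8/10 × 7/9 = 5040/11880 = 14/33.
P(at least one) = 1 − 14/33 = 19/33.

19/33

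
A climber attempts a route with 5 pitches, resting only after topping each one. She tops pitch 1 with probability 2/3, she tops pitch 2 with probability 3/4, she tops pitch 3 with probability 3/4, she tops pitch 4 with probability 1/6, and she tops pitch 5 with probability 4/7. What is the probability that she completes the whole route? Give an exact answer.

The events are sequential, so multiply the conditional probabilities:
P = 2/3 × 3/4 × 3/4 × 1/6 × 4/7 = 72/2016 = 1/28.

1/28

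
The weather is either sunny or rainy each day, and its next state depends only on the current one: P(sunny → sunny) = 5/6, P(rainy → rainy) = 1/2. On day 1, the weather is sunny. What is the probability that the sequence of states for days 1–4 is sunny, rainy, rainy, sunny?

Day 1 is given. For each transition, use the conditional probability from the current state:
P(rainy | sunny) = 1/6; P(rainy | rainy) = 1/2; P(sunny | rainy) = 1/2.
P = 1/6 × 1/2 × 1/2 = 1/24.

1/24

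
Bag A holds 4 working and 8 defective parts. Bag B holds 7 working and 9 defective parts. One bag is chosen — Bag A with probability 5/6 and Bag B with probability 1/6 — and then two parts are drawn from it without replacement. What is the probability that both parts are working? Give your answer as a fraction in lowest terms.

277/2640

From Bag A: P(both working) = (4/12)(3/11) = 1/11.
From Bag B: P(both working) = (7/16)(6/15) = 7/40.
Total probability = (5/6)(1/11) + (1/6)(7/40) = 277/2640.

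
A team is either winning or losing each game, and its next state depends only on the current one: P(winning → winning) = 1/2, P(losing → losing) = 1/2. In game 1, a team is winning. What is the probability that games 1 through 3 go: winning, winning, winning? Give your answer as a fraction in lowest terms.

1/4

Game 1 is given. For each transition, use the conditional probability from the current state:
P(winning | winning) = 1/2; P(winning | winning) = 1/2.
P = 1/2 × 1/2 = 1/4.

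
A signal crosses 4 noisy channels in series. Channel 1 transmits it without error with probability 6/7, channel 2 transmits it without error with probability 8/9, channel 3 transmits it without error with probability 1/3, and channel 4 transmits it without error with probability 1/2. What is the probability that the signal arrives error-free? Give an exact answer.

Multiplying along the chain,
P = 6/7 × 8/9 × 1/3 × 1/2 = 48/378 = 8/63.

8/63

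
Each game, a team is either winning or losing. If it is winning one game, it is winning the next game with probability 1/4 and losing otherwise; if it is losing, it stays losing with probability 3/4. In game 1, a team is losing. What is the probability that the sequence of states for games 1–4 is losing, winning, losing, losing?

Game 1 is given. For each transition, use the conditional probability from the current state:
P(winning | losing) = 1/4; P(losing | winning) = 3/4; P(losing | losing) = 3/4.
P = 1/4 × 3/4 × 3/4 = 9/64.

9/64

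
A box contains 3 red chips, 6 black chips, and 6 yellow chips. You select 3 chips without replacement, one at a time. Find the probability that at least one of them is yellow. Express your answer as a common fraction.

P(no yellow) = 9/15 × 8/14 × 7/13 = 504/2730 = 12/65.
P(at least one) = 1 − 12/65 = 53/65.

53/65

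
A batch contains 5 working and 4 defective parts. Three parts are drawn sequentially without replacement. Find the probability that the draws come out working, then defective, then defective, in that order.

Each draw changes the counts, so multiply the conditional probabilities along the sequence:
P = 5/9 × 4/8 × 3/7 = 60/504 = 5/42.

5/42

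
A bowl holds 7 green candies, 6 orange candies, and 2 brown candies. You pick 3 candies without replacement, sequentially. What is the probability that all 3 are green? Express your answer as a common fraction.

P = 7/15 × 6/14 × 5/13 = 210/2730 = 1/13.

1/13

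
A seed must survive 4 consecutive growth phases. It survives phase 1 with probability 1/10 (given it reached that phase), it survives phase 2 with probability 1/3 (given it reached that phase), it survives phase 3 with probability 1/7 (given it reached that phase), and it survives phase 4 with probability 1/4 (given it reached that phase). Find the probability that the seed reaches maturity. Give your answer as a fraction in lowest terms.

1/840

Each stage is reached only if all earlier stages succeed, so
P = 1/10 × 1/3 × 1/7 × 1/4 = 1/840.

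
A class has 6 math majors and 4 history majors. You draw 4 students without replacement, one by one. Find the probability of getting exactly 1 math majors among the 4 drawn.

4/35

One ordering (a math major drawn first) has probability 6/10 × 4/9 × 3/8 × 2/7 = 144/5040 = 1/35.
There are C(4,1) = 4 such orderings, each equally likely, so P = 4 × 1/35 = 4/35.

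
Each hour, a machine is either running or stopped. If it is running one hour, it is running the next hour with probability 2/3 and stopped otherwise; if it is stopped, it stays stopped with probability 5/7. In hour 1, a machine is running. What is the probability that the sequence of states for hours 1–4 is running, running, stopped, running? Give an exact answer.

4/63

Hour 1 is given. For each transition, use the conditional probability from the current state:
P(running | running) = 2/3; P(stopped | running) = 1/3; P(running | stopped) = 2/7.
P = 2/3 × 1/3 × 2/7 = 4/63.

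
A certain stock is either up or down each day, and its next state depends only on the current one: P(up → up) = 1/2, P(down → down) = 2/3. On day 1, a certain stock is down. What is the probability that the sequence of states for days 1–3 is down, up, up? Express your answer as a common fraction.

Day 1 is given. For each transition, use the conditional probability from the current state:
P(up | down) = 1/3; P(up | up) = 1/2.
P = 1/3 × 1/2 = 1/6.

1/6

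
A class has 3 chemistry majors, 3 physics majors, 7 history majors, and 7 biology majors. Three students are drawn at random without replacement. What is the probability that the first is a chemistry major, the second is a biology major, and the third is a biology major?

Multiply the probability of each draw given the previous ones:
P = 3/20 × 7/19 × 6/18 = 126/6840 = 7/380.

7/380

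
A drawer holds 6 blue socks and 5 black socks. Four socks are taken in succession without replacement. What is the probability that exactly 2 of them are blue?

5/11

One ordering (blue drawn first) has probability 6/11 × 5/10 × 5/9 × 4/8 = 600/7920 = 5/66.
There are C(4,2) = 6 such orderings, each equally likely, so P = 6 × 5/66 = 5/11.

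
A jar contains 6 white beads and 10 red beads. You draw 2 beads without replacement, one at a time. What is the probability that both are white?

P = 6/16 × 5/15 = 30/240 = 1/8.

1/8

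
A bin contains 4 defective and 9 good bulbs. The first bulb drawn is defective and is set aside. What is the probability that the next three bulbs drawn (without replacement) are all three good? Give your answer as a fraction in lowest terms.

After the first draw, 9 of the remaining 12 bulbs are good.
P = 9/12 × 8/11 × 7/10 = 504/1320 = 21/55.

21/55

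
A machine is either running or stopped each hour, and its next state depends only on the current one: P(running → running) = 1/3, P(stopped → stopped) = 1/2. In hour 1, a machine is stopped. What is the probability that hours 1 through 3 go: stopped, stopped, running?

Hour 1 is given. For each transition, use the conditional probability from the current state:
P(stopped | stopped) = 1/2; P(running | stopped) = 1/2.
P = 1/2 × 1/2 = 1/4.

1/4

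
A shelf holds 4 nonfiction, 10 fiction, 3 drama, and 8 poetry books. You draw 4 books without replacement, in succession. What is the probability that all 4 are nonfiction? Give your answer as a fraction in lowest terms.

1/12650

P(all nonfiction) = 4/25 × 3/24 × 2/23 × 1/22 = 24/303600 = 1/12650.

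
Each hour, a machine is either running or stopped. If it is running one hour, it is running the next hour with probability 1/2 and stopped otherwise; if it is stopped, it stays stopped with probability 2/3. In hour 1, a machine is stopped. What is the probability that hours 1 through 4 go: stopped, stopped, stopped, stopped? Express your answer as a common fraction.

8/27

Hour 1 is given. For each transition, use the conditional probability from the current state:
P(stopped | stopped) = 2/3; P(stopped | stopped) = 2/3; P(stopped | stopped) = 2/3.
P = 2/3 × 2/3 × 2/3 = 8/27.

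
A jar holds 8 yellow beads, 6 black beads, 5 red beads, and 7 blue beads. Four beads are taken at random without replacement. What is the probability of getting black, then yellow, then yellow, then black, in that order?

Multiply the probability of each draw given the previous ones:
P = 6/26 × 8/25 × 7/24 × 5/23 = 1680/358800 = 7/1495.

7/1495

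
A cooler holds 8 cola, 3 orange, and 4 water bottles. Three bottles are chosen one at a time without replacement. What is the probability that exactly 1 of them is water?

44/91

One ordering (water drawn first) has probability 4/15 × 11/14 × 10/13 = 440/2730 = 44/273.
There are C(3,1) = 3 such orderings, each equally likely, so P = 3 × 44/273 = 44/91.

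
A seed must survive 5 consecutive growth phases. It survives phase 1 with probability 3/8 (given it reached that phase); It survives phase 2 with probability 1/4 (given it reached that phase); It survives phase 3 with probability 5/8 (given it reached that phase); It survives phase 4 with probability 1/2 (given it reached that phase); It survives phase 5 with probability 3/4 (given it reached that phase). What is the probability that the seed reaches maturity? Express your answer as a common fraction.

Multiplying along the chain,
P = 3/8 × 1/4 × 5/8 × 1/2 × 3/4 = 45/2048.

45/2048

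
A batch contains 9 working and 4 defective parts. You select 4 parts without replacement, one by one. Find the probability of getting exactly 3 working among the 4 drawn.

One ordering (working drawn first) has probability 9/13 × 8/12 × 7/11 × 4/10 = 2016/17160 = 84/715.
There are C(4,3) = 4 such orderings, each equally likely, so P = 4 × 84/715 = 336/715.

336/715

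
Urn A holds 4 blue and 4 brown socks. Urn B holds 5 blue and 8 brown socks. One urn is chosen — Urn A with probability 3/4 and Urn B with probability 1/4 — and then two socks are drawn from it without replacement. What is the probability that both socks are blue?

421/2184

From Urn A: P(both blue) = (4/8)(3/7) = 3/14.
From Urn B: P(both blue) = (5/13)(4/12) = 5/39.
Total probability = (3/4)(3/14) + (1/4)(5/39) = 421/2184.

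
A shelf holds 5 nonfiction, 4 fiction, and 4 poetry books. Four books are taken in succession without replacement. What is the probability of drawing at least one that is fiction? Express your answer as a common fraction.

589/715

P(no fiction) = 9/13 × 8/12 × 7/11 × 6/10 = 3024/17160 = 126/715.
P(at least one) = 1 − 126/715 = 589/715.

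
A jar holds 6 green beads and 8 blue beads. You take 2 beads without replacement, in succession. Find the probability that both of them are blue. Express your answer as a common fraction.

P(all blue) = 8/14 × 7/13 = 56/182 = 4/13.

4/13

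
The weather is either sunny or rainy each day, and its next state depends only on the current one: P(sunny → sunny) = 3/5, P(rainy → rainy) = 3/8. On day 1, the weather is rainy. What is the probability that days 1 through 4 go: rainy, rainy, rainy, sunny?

Day 1 is given. For each transition, use the conditional probability from the current state:
P(rainy | rainy) = 3/8; P(rainy | rainy) = 3/8; P(sunny | rainy) = 5/8.
P = 3/8 × 3/8 × 5/8 = 45/512.

45/512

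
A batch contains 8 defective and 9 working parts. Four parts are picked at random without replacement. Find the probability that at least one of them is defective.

161/170

P(no defective) = 9/17 × 8/16 × 7/15 × 6/14 = 3024/57120 = 9/170.
P(at least one) = 1 − 9/170 = 161/170.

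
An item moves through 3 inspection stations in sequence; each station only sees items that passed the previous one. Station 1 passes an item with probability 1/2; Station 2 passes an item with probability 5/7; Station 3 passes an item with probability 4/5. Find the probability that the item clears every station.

Each stage is reached only if all earlier stages succeed, so
P = 1/2 × 5/7 × 4/5 = 20/70 = 2/7.

2/7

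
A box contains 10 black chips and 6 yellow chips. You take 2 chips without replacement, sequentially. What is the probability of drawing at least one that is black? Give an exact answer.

7/8

P(no black) = 6/16 × 5/15 = 30/240 = 1/8.
P(at least one) = 1 − 1/8 = 7/8.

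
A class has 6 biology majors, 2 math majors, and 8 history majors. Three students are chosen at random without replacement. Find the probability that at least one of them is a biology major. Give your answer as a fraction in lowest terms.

11/14

P(no biology majors) = 10/16 × 9/15 × 8/14 = 720/3360 = 3/14.
P(at least one) = 1 − 3/14 = 11/14.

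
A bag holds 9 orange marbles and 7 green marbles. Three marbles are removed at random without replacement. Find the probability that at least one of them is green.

17/20

P(no green) = 9/16 × 8/15 × 7/14 = 504/3360 = 3/20.
P(at least one) = 1 − 3/20 = 17/20.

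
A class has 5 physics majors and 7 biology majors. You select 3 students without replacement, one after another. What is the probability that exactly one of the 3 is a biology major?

One ordering (a biology major drawn first) has probability 7/12 × 5/11 × 4/10 = 140/1320 = 7/66.
There are C(3,1) = 3 such orderings, each equally likely, so P = 3 × 7/66 = 7/22.

7/22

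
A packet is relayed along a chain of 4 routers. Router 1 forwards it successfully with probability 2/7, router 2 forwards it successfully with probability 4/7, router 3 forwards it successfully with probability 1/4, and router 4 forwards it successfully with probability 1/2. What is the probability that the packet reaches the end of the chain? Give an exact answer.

The events are sequential, so multiply the conditional probabilities:
P = 2/7 × 4/7 × 1/4 × 1/2 = 8/392 = 1/49.

1/49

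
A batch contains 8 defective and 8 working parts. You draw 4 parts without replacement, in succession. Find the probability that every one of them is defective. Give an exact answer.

1/26

P(every draw is defective) = 8/16 × 7/15 × 6/14 × 5/13 = 1680/43680 = 1/26.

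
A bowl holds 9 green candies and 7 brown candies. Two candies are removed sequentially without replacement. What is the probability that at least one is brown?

P(no brown) = 9/16 × 8/15 = 72/240 = 3/10.
P(at least one) = 1 − 3/10 = 7/10.

7/10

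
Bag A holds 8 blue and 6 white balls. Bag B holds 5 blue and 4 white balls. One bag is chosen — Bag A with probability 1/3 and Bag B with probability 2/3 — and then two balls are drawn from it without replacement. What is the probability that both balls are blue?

101/351

From Bag A: P(both blue) = (8/14)(7/13) = 4/13.
From Bag B: P(both blue) = (5/9)(4/8) = 5/18.
Total probability = (1/3)(4/13) + (2/3)(5/18) = 101/351.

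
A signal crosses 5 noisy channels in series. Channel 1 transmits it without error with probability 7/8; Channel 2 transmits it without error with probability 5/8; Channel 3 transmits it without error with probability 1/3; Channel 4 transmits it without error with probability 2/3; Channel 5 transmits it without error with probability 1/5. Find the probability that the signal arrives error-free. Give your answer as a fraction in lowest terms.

7/288

Each stage is reached only if all earlier stages succeed, so
P = 7/8 × 5/8 × 1/3 × 2/3 × 1/5 = 70/2880 = 7/288.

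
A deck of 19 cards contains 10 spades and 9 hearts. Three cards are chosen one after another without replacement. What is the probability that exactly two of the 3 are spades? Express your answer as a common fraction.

135/323

One ordering (spades drawn first) has probability 10/19 × 9/18 × 9/17 = 810/5814 = 45/323.
There are C(3,2) = 3 such orderings, each equally likely, so P = 3 × 45/323 = 135/323.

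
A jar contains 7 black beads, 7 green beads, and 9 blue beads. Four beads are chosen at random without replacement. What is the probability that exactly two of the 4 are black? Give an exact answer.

One ordering (black drawn first) has probability 7/23 × 6/22 × 16/21 × 15/20 = 10080/212520 = 12/253.
There are C(4,2) = 6 such orderings, each equally likely, so P = 6 × 12/253 = 72/253.

72/253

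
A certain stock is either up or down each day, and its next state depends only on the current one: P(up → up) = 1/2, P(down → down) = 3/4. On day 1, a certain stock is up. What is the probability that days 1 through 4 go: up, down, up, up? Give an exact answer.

1/16

Day 1 is given. For each transition, use the conditional probability from the current state:
P(down | up) = 1/2; P(up | down) = 1/4; P(up | up) = 1/2.
P = 1/2 × 1/4 × 1/2 = 1/16.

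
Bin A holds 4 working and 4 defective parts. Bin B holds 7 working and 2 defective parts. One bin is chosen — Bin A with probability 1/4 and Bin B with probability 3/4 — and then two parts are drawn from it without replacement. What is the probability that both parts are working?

From Bin A: P(both working) = (4/8)(3/7) = 3/14.
From Bin B: P(both working) = (7/9)(6/8) = 7/12.
Total probability = (1/4)(3/14) + (3/4)(7/12) = 55/112.

55/112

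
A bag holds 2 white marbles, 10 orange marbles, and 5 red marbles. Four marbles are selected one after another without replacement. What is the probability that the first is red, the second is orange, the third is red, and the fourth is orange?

15/476

Chain rule:
P = 5/17 × 10/16 × 4/15 × 9/14 = 1800/57120 = 15/476.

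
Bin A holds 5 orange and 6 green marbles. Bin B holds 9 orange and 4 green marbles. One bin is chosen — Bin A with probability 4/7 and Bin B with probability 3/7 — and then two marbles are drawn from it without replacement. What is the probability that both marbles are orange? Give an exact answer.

302/1001

From Bin A: P(both orange) = (5/11)(4/10) = 2/11.
From Bin B: P(both orange) = (9/13)(8/12) = 6/13.
Total probability = (4/7)(2/11) + (3/7)(6/13) = 302/1001.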